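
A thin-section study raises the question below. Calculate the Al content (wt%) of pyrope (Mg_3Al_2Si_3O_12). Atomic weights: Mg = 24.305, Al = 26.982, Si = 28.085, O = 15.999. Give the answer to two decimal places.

M(Mg_3Al_2Si_3O_12) = 403.122 g/mol.
Al contributes 2 × 26.982 = 53.964 g per mole.
53.964/403.122 = 0.1339 → 13.39%.

13.39 wt%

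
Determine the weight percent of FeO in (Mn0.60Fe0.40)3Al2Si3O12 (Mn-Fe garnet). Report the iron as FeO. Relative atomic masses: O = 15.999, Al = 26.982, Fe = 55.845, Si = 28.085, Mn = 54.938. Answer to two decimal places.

17.38 wt%

M((Mn0.60Fe0.40)3Al2Si3O12) = 496.109 g/mol; M(FeO) = 71.844 g/mol.
Moles FeO per formula unit = 1.20 Fe ÷ 1 = 1.2000.
FeO fraction = (1.2000 × 71.844) / 496.109 = 86.213/496.109 = 0.1738.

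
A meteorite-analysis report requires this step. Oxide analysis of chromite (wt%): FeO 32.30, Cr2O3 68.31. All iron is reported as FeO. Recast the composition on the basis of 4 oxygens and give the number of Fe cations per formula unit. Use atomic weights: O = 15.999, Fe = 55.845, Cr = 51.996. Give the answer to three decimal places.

1.000 Fe apfu

FeO (M=71.844): mol = 0.44959; Fe = 0.44959, O = 0.44959.
Cr2O3 (M=151.989): mol = 0.44944; Cr = 0.89888, O = 1.34832.
ΣO = 1.79791; factor = 4/ΣO = 2.22481.
Fe apfu = 0.44959 × 2.22481 = 1.000.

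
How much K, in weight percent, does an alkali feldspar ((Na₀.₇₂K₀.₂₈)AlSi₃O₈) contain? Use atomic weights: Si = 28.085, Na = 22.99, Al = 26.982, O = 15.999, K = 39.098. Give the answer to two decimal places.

M((Na₀.₇₂K₀.₂₈)AlSi₃O₈) = 266.729 g/mol.
K contributes 0.28 × 39.098 = 10.947 g per mole.
10.947/266.729 = 0.0410 → 4.10%.

4.10 weight percent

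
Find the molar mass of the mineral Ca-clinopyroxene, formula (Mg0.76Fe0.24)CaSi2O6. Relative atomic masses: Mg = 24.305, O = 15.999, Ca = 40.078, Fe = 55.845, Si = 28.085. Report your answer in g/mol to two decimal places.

Mg: 0.76 × 24.305 = 18.4718
Fe: 0.24 × 55.845 = 13.4028
Ca: 1 × 40.078 = 40.0780
Si: 2 × 28.085 = 56.1700
O: 6 × 15.999 = 95.9940
Summing the contributions gives the formula mass.

224.12 g/mol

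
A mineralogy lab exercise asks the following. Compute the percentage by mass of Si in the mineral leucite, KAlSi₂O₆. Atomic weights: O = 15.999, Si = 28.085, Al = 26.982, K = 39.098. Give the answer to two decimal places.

25.74 weight percent

Molar mass of KAlSi₂O₆: 1·39.098 + 1·26.982 + 2·28.085 + 6·15.999 = 218.244 g/mol.
Mass of Si per formula unit: 2 × 28.085 = 56.170 g.
Weight fraction Si = 56.170 / 218.244 = 0.2574.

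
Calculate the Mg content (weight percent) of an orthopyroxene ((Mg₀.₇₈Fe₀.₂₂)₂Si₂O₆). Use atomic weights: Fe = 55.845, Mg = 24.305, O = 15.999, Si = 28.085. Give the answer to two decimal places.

17.66 weight percent

Formula mass = 1.56·24.305 + 0.44·55.845 + 2·28.085 + 6·15.999 = 214.652 g/mol, of which 37.916 g is Mg.
So Mg makes up 37.916/214.652 = 0.1766 of the mass, i.e. 17.66%.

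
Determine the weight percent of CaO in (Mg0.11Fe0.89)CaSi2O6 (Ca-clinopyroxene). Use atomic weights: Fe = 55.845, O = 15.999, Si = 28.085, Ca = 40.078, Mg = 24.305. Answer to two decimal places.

22.92 wt%

Molar mass of (Mg0.11Fe0.89)CaSi2O6 = 0.11·24.305 + 0.89·55.845 + 1·40.078 + 2·28.085 + 6·15.999 = 244.618 g/mol.
Each formula unit contains 1 Ca, equivalent to 1/1 = 1.0000 mol CaO.
M(CaO) = 1×40.078 + 1×15.999 = 56.077 g/mol.
Mass of CaO per formula unit = 1.0000 × 56.077 = 56.077 g.
CaO wt% = 56.077 / 244.618 × 100 = 22.92%.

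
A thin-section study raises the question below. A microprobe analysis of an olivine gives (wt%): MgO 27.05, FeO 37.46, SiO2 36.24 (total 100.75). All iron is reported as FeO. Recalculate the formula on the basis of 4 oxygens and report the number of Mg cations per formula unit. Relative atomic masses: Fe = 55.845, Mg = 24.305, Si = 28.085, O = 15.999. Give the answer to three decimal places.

MgO (M=40.304): mol = 0.67115; Mg = 0.67115, O = 0.67115.
FeO (M=71.844): mol = 0.52141; Fe = 0.52141, O = 0.52141.
SiO2 (M=60.083): mol = 0.60317; Si = 0.60317, O = 1.20634.
ΣO = 2.39890; factor = 4/ΣO = 1.66743.
Mg apfu = 0.67115 × 1.66743 = 1.119.

1.119 Mg apfu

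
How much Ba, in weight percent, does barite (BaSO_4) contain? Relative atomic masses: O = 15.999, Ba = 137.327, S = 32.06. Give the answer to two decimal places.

Formula mass = 1×137.327 + 1×32.06 + 4×15.999 = 233.383 g/mol, of which 137.327 g is Ba.
So Ba makes up 137.327/233.383 = 0.5884 of the mass, i.e. 58.84%.

58.84 weight percent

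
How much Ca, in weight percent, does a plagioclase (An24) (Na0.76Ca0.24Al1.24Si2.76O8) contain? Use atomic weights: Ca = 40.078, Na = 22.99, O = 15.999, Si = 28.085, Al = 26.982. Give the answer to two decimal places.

3.62 weight percent

Formula mass = 0.76×22.99 + 0.24×40.078 + 1.24×26.982 + 2.76×28.085 + 8×15.999 = 266.055 g/mol, of which 9.619 g is Ca.
So Ca makes up 9.619/266.055 = 0.0362 of the mass, i.e. 3.62%.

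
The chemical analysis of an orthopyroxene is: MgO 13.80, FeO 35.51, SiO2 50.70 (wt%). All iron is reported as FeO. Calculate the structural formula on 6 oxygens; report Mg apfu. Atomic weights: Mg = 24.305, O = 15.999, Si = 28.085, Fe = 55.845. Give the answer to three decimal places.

0.814 Mg apfu

MgO (M=40.304): mol = 0.34240; Mg = 0.34240, O = 0.34240.
FeO (M=71.844): mol = 0.49427; Fe = 0.49427, O = 0.49427.
SiO2 (M=60.083): mol = 0.84383; Si = 0.84383, O = 1.68766.
ΣO = 2.52433; factor = 6/ΣO = 2.37687.
Mg apfu = 0.34240 × 2.37687 = 0.814.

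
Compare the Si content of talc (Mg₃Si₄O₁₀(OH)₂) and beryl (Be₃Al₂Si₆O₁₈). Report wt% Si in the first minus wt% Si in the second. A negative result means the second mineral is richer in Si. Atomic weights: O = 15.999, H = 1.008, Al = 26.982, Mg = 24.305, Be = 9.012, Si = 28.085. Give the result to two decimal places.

-1.73 percentage points

Si in Mg₃Si₄O₁₀(OH)₂: molar mass 379.259 g/mol; 4×28.085 = 112.340 g → 29.62 wt%.
Si in Be₃Al₂Si₆O₁₈: molar mass 537.492 g/mol; 6×28.085 = 168.510 g → 31.35 wt%.
Difference = 29.62 − 31.35 = -1.73 percentage points.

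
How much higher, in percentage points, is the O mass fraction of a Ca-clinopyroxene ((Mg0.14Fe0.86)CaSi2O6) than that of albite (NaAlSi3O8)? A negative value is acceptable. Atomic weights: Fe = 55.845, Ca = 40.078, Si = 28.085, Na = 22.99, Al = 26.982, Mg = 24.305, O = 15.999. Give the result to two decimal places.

O in (Mg0.14Fe0.86)CaSi2O6: molar mass 243.671 g/mol; 6×15.999 = 95.994 g → 39.39 wt%.
O in NaAlSi3O8: molar mass 262.219 g/mol; 8×15.999 = 127.992 g → 48.81 wt%.
Difference = 39.39 − 48.81 = -9.42 percentage points.

-9.42 percentage points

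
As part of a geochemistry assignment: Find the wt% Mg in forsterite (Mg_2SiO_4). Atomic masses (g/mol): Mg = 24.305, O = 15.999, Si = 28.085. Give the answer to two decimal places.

M(Mg_2SiO_4) = 140.691 g/mol.
Mg contributes 2 × 24.305 = 48.610 g per mole.
48.610/140.691 = 0.3455 → 34.55%.

34.55 wt%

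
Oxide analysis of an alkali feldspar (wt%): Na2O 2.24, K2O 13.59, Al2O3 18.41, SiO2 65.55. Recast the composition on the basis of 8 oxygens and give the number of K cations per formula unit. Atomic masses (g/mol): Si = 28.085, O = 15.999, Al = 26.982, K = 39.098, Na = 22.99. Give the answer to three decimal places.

Na2O (M=61.979): mol = 0.03614; Na = 0.07228, O = 0.03614.
K2O (M=94.195): mol = 0.14428; K = 0.28856, O = 0.14428.
Al2O3 (M=101.961): mol = 0.18056; Al = 0.36112, O = 0.54168.
SiO2 (M=60.083): mol = 1.09099; Si = 1.09099, O = 2.18198.
ΣO = 2.90408; factor = 8/ΣO = 2.75475.
K apfu = 0.28856 × 2.75475 = 0.795.

0.795 K apfu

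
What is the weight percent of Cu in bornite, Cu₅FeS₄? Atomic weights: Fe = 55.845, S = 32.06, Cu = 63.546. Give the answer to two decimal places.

63.32 wt%

Molar mass of Cu₅FeS₄: 5·63.546 + 1·55.845 + 4·32.06 = 501.815 g/mol.
Mass of Cu per formula unit: 5 × 63.546 = 317.730 g.
Weight fraction Cu = 317.730 / 501.815 = 0.6332.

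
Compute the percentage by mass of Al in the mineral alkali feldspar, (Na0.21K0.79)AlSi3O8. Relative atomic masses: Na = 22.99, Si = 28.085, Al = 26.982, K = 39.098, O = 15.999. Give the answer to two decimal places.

9.81 wt%

Molar mass of (Na0.21K0.79)AlSi3O8: 0.21×22.99 + 0.79×39.098 + 1×26.982 + 3×28.085 + 8×15.999 = 274.944 g/mol.
Mass of Al per formula unit: 1 × 26.982 = 26.982 g.
Weight fraction Al = 26.982 / 274.944 = 0.0981.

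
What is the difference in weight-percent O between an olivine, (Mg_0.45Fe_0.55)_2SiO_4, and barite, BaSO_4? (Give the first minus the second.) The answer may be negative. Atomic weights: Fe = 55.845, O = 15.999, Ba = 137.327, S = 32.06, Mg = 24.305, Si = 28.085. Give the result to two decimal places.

9.07 percentage points

O in (Mg_0.45Fe_0.55)_2SiO_4: molar mass 175.385 g/mol; 4×15.999 = 63.996 g → 36.49 wt%.
O in BaSO_4: molar mass 233.383 g/mol; 4×15.999 = 63.996 g → 27.42 wt%.
Difference = 36.49 − 27.42 = 9.07 percentage points.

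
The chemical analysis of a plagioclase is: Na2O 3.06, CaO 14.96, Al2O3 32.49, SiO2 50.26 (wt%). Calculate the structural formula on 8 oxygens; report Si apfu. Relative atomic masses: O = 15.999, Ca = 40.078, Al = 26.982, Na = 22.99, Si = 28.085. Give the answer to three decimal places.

2.272 Si apfu

3.06 wt% Na2O ÷ 61.979 g/mol = 0.04937 mol, giving 0.09874 Na and 0.04937 O.
14.96 wt% CaO ÷ 56.077 g/mol = 0.26678 mol, giving 0.26678 Ca and 0.26678 O.
32.49 wt% Al2O3 ÷ 101.961 g/mol = 0.31865 mol, giving 0.63730 Al and 0.95595 O.
50.26 wt% SiO2 ÷ 60.083 g/mol = 0.83651 mol, giving 0.83651 Si and 1.67302 O.
Oxygen sums to 2.94512; scaling by 8/2.94512 = 2.71636 puts the formula on 8 O.
Si: 0.83651 × 2.71636 = 2.272 atoms per formula unit.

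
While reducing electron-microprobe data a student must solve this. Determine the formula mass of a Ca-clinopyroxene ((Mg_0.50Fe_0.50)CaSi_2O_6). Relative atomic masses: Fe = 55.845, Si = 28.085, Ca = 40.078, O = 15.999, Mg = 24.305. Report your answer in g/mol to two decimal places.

M = 0.50×24.305 + 0.50×55.845 + 1×40.078 + 2×28.085 + 6×15.999

232.32 g/mol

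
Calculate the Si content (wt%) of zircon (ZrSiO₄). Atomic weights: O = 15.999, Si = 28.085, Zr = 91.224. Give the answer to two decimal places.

15.32 wt%

Molar mass of ZrSiO₄: 1*91.224 + 1*28.085 + 4*15.999 = 183.305 g/mol.
Mass of Si per formula unit: 1 × 28.085 = 28.085 g.
Weight fraction Si = 28.085 / 183.305 = 0.1532.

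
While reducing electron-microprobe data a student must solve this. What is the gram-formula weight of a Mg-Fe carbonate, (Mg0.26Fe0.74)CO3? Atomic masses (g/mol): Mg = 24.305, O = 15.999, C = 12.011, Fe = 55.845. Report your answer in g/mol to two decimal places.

M = 0.26(24.305) + 0.74(55.845) + 1(12.011) + 3(15.999)

107.65 g/mol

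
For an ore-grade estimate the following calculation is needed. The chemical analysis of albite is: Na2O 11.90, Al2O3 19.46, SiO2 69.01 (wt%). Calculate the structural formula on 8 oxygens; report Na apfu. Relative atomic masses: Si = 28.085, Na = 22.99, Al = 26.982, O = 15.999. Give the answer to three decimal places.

1.003 Na apfu

Na2O: 11.90/61.979 = 0.19200 mol → 0.38400 mol Na, 0.19200 mol O.
Al2O3: 19.46/101.961 = 0.19086 mol → 0.38172 mol Al, 0.57258 mol O.
SiO2: 69.01/60.083 = 1.14858 mol → 1.14858 mol Si, 2.29716 mol O.
Total oxygen = 3.06174 mol. Normalization factor = 8/3.06174 = 2.61289.
Na per 8 O = 0.38400 × 2.61289 = 1.003.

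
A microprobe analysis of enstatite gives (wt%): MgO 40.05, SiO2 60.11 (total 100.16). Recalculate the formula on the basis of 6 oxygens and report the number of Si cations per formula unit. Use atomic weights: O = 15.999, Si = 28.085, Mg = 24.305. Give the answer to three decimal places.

MgO (M=40.304): mol = 0.99370; Mg = 0.99370, O = 0.99370.
SiO2 (M=60.083): mol = 1.00045; Si = 1.00045, O = 2.00090.
ΣO = 2.99460; factor = 6/ΣO = 2.00361.
Si apfu = 1.00045 × 2.00361 = 2.005.

2.005 Si apfu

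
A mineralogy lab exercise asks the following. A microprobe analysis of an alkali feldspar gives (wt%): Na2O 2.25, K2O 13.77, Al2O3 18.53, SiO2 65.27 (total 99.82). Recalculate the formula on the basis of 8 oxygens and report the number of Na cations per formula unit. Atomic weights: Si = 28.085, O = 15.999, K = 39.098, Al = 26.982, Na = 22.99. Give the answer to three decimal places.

0.200 Na apfu

Na2O: 2.25/61.979 = 0.03630 mol → 0.07260 mol Na, 0.03630 mol O.
K2O: 13.77/94.195 = 0.14619 mol → 0.29238 mol K, 0.14619 mol O.
Al2O3: 18.53/101.961 = 0.18174 mol → 0.36348 mol Al, 0.54522 mol O.
SiO2: 65.27/60.083 = 1.08633 mol → 1.08633 mol Si, 2.17266 mol O.
Total oxygen = 2.90037 mol. Normalization factor = 8/2.90037 = 2.75827.
Na per 8 O = 0.07260 × 2.75827 = 0.200.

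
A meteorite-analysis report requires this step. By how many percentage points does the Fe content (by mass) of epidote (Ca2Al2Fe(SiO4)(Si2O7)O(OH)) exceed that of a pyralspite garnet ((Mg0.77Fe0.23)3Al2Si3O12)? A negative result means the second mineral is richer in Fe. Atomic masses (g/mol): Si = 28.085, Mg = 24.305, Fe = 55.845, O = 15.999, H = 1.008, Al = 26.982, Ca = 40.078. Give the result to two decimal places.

First mineral: 55.845 g Fe in 483.215 g formula = 11.56 wt% Fe.
Second mineral: 38.533 g Fe in 424.885 g formula = 9.07 wt% Fe.
11.56% − 9.07% gives a difference of 2.49 percentage points.

2.49 percentage points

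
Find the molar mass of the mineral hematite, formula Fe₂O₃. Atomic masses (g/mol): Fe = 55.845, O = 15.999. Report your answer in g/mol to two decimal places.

Fe: 2 × 55.845 = 111.6900
O: 3 × 15.999 = 47.9970
Summing the contributions gives the formula mass.

159.69 g/mol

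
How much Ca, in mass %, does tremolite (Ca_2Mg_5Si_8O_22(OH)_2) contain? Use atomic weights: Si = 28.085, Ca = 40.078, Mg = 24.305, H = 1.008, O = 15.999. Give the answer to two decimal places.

M(Ca_2Mg_5Si_8O_22(OH)_2) = 812.353 g/mol.
Ca contributes 2 × 40.078 = 80.156 g per mole.
80.156/812.353 = 0.0987 → 9.87%.

9.87 mass %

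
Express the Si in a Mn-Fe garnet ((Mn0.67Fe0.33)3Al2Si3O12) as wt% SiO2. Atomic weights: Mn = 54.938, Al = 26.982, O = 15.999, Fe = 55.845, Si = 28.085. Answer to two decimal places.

36.35 wt%

Molar mass of (Mn0.67Fe0.33)3Al2Si3O12 = 2.01*54.938 + 0.99*55.845 + 2*26.982 + 3*28.085 + 12*15.999 = 495.919 g/mol.
Each formula unit contains 3 Si, equivalent to 3/1 = 3.0000 mol SiO2.
M(SiO2) = 1×28.085 + 2×15.999 = 60.083 g/mol.
Mass of SiO2 per formula unit = 3.0000 × 60.083 = 180.249 g.
SiO2 wt% = 180.249 / 495.919 × 100 = 36.35%.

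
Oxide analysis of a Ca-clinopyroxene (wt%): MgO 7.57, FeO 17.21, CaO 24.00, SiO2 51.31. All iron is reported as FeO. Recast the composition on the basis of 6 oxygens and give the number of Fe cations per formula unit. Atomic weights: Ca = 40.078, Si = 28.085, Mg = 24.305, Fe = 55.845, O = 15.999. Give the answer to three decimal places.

7.57 wt% MgO ÷ 40.304 g/mol = 0.18782 mol, giving 0.18782 Mg and 0.18782 O.
17.21 wt% FeO ÷ 71.844 g/mol = 0.23955 mol, giving 0.23955 Fe and 0.23955 O.
24.00 wt% CaO ÷ 56.077 g/mol = 0.42798 mol, giving 0.42798 Ca and 0.42798 O.
51.31 wt% SiO2 ÷ 60.083 g/mol = 0.85399 mol, giving 0.85399 Si and 1.70798 O.
Oxygen sums to 2.56333; scaling by 6/2.56333 = 2.34071 puts the formula on 6 O.
Fe: 0.23955 × 2.34071 = 0.561 atoms per formula unit.

0.561 Fe apfu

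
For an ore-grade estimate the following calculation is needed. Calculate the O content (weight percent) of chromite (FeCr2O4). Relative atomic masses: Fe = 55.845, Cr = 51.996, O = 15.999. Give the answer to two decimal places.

28.59 weight percent

Formula mass = 1×55.845 + 2×51.996 + 4×15.999 = 223.833 g/mol, of which 63.996 g is O.
So O makes up 63.996/223.833 = 0.2859 of the mass, i.e. 28.59%.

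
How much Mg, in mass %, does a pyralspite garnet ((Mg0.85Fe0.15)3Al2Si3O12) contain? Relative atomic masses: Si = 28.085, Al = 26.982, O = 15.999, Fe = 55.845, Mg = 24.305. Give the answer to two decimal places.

14.85 mass %

M((Mg0.85Fe0.15)3Al2Si3O12) = 417.315 g/mol.
Mg contributes 2.55 × 24.305 = 61.978 g per mole.
61.978/417.315 = 0.1485 → 14.85%.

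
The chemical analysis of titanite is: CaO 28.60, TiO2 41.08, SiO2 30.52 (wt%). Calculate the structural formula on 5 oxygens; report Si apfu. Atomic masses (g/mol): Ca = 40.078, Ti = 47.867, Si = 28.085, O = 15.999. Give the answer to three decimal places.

CaO (M=56.077): mol = 0.51001; Ca = 0.51001, O = 0.51001.
TiO2 (M=79.865): mol = 0.51437; Ti = 0.51437, O = 1.02874.
SiO2 (M=60.083): mol = 0.50796; Si = 0.50796, O = 1.01592.
ΣO = 2.55467; factor = 5/ΣO = 1.95720.
Si apfu = 0.50796 × 1.95720 = 0.994.

0.994 Si apfu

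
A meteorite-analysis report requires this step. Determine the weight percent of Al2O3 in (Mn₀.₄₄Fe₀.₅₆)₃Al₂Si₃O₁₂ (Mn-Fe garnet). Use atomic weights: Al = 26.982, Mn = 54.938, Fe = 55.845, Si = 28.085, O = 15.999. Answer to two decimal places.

20.53 wt%

M((Mn₀.₄₄Fe₀.₅₆)₃Al₂Si₃O₁₂) = 496.545 g/mol; M(Al2O3) = 101.961 g/mol.
Moles Al2O3 per formula unit = 2 Al ÷ 2 = 1.0000.
Al2O3 fraction = (1.0000 × 101.961) / 496.545 = 101.961/496.545 = 0.2053.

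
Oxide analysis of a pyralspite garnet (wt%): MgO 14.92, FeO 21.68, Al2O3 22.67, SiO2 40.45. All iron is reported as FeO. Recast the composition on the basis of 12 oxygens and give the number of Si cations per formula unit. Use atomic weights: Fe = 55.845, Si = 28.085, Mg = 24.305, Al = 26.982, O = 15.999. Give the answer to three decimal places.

MgO (M=40.304): mol = 0.37019; Mg = 0.37019, O = 0.37019.
FeO (M=71.844): mol = 0.30176; Fe = 0.30176, O = 0.30176.
Al2O3 (M=101.961): mol = 0.22234; Al = 0.44468, O = 0.66702.
SiO2 (M=60.083): mol = 0.67324; Si = 0.67324, O = 1.34648.
ΣO = 2.68545; factor = 12/ΣO = 4.46852.
Si apfu = 0.67324 × 4.46852 = 3.008.

3.008 Si apfu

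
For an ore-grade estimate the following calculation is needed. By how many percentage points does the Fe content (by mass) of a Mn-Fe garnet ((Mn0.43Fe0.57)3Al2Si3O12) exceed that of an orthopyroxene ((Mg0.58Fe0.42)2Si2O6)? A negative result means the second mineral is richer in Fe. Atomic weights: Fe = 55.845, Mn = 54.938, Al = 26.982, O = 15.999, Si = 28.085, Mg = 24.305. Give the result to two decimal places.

-1.41 percentage points

Fe in (Mn0.43Fe0.57)3Al2Si3O12: molar mass 496.572 g/mol; 1.71×55.845 = 95.495 g → 19.23 wt%.
Fe in (Mg0.58Fe0.42)2Si2O6: molar mass 227.268 g/mol; 0.84×55.845 = 46.910 g → 20.64 wt%.
Difference = 19.23 − 20.64 = -1.41 percentage points.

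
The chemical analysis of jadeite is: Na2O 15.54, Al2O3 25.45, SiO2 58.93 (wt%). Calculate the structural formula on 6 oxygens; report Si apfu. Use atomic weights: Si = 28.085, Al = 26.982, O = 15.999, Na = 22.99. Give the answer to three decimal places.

1.987 Si apfu

Na2O: 15.54/61.979 = 0.25073 mol → 0.50146 mol Na, 0.25073 mol O.
Al2O3: 25.45/101.961 = 0.24961 mol → 0.49922 mol Al, 0.74883 mol O.
SiO2: 58.93/60.083 = 0.98081 mol → 0.98081 mol Si, 1.96162 mol O.
Total oxygen = 2.96118 mol. Normalization factor = 6/2.96118 = 2.02622.
Si per 6 O = 0.98081 × 2.02622 = 1.987.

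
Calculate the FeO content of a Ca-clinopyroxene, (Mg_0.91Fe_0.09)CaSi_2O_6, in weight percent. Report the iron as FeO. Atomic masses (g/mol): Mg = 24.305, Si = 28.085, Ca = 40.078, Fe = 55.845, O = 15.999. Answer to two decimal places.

2.95 wt%

M((Mg_0.91Fe_0.09)CaSi_2O_6) = 219.386 g/mol; M(FeO) = 71.844 g/mol.
Moles FeO per formula unit = 0.09 Fe ÷ 1 = 0.0900.
FeO fraction = (0.0900 × 71.844) / 219.386 = 6.466/219.386 = 0.0295.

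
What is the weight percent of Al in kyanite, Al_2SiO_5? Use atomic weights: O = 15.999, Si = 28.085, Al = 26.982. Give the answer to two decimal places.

33.30 mass %

M(Al_2SiO_5) = 162.044 g/mol.
Al contributes 2 × 26.982 = 53.964 g per mole.
53.964/162.044 = 0.3330 → 33.30%.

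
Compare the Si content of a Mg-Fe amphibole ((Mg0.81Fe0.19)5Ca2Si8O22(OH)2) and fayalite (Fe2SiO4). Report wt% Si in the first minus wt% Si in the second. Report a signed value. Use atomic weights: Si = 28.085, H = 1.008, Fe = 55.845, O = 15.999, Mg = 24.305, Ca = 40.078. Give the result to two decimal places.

12.89 percentage points

Si in (Mg0.81Fe0.19)5Ca2Si8O22(OH)2: molar mass 842.316 g/mol; 8×28.085 = 224.680 g → 26.67 wt%.
Si in Fe2SiO4: molar mass 203.771 g/mol; 1×28.085 = 28.085 g → 13.78 wt%.
Difference = 26.67 − 13.78 = 12.89 percentage points.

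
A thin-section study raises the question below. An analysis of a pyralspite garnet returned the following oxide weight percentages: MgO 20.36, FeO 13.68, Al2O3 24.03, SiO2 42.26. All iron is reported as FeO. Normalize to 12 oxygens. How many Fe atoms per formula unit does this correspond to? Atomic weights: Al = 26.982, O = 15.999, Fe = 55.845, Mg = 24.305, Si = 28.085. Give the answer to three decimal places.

0.813 Fe apfu

MgO: 20.36/40.304 = 0.50516 mol → 0.50516 mol Mg, 0.50516 mol O.
FeO: 13.68/71.844 = 0.19041 mol → 0.19041 mol Fe, 0.19041 mol O.
Al2O3: 24.03/101.961 = 0.23568 mol → 0.47136 mol Al, 0.70704 mol O.
SiO2: 42.26/60.083 = 0.70336 mol → 0.70336 mol Si, 1.40672 mol O.
Total oxygen = 2.80933 mol. Normalization factor = 12/2.80933 = 4.27148.
Fe per 12 O = 0.19041 × 4.27148 = 0.813.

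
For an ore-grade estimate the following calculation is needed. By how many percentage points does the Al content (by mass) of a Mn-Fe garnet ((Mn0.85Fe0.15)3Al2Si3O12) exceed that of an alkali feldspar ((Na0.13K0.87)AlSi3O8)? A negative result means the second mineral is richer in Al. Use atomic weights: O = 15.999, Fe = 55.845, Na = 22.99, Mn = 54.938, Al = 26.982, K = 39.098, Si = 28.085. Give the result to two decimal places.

1.12 percentage points

First mineral: 53.964 g Al in 495.429 g formula = 10.89 wt% Al.
Second mineral: 26.982 g Al in 276.233 g formula = 9.77 wt% Al.
10.89% − 9.77% gives a difference of 1.12 percentage points.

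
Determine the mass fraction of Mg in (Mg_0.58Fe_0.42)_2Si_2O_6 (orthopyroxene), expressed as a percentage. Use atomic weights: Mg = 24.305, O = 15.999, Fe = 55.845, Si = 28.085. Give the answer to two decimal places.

12.41 weight percent

Formula mass = 1.16×24.305 + 0.84×55.845 + 2×28.085 + 6×15.999 = 227.268 g/mol, of which 28.194 g is Mg.
So Mg makes up 28.194/227.268 = 0.1241 of the mass, i.e. 12.41%.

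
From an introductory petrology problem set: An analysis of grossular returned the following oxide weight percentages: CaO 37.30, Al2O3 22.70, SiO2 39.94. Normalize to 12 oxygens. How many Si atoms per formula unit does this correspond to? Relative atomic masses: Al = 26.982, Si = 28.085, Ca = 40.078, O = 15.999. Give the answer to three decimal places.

CaO (M=56.077): mol = 0.66516; Ca = 0.66516, O = 0.66516.
Al2O3 (M=101.961): mol = 0.22263; Al = 0.44526, O = 0.66789.
SiO2 (M=60.083): mol = 0.66475; Si = 0.66475, O = 1.32950.
ΣO = 2.66255; factor = 12/ΣO = 4.50696.
Si apfu = 0.66475 × 4.50696 = 2.996.

2.996 Si apfu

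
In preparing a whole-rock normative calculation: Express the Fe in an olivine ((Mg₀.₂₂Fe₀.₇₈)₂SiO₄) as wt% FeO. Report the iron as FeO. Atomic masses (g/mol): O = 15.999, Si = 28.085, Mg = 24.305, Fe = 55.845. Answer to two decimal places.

M((Mg₀.₂₂Fe₀.₇₈)₂SiO₄) = 189.893 g/mol; M(FeO) = 71.844 g/mol.
Moles FeO per formula unit = 1.56 Fe ÷ 1 = 1.5600.
FeO fraction = (1.5600 × 71.844) / 189.893 = 112.077/189.893 = 0.5902.

59.02 wt%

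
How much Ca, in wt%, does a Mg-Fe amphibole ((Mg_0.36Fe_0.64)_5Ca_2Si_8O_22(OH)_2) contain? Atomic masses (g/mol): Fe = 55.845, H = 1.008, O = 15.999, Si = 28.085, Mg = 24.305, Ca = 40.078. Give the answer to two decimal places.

8.78 wt%

Molar mass of (Mg_0.36Fe_0.64)_5Ca_2Si_8O_22(OH)_2: 1.80*24.305 + 3.20*55.845 + 2*40.078 + 8*28.085 + 24*15.999 + 2*1.008 = 913.281 g/mol.
Mass of Ca per formula unit: 2 × 40.078 = 80.156 g.
Weight fraction Ca = 80.156 / 913.281 = 0.0878.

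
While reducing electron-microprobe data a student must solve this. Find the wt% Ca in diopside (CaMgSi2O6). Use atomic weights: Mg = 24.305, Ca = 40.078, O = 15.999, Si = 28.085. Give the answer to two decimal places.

Molar mass of CaMgSi2O6: 1×40.078 + 1×24.305 + 2×28.085 + 6×15.999 = 216.547 g/mol.
Mass of Ca per formula unit: 1 × 40.078 = 40.078 g.
Weight fraction Ca = 40.078 / 216.547 = 0.1851.

18.51 weight percent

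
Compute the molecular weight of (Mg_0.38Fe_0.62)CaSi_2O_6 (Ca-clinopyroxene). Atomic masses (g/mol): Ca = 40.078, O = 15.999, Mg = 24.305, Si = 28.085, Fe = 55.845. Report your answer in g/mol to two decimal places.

The formula mass is the sum 0.38(24.305) + 0.62(55.845) + 1(40.078) + 2(28.085) + 6(15.999).

236.10 g/mol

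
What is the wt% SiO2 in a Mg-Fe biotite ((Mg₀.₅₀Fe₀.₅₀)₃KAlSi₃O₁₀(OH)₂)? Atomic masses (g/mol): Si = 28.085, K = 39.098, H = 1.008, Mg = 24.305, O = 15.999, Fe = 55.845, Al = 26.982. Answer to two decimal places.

38.80 wt%

M((Mg₀.₅₀Fe₀.₅₀)₃KAlSi₃O₁₀(OH)₂) = 464.564 g/mol; M(SiO2) = 60.083 g/mol.
Moles SiO2 per formula unit = 3 Si ÷ 1 = 3.0000.
SiO2 fraction = (3.0000 × 60.083) / 464.564 = 180.249/464.564 = 0.3880.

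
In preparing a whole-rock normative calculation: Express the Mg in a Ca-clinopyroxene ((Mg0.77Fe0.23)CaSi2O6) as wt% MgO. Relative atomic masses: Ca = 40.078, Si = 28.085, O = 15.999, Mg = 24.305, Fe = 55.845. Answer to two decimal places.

13.87 wt%

Formula mass = 223.801 g/mol.
0.77 Mg → 0.7700 mol MgO per formula unit; M(MgO) = 40.304, so MgO mass = 31.034 g.
31.034/223.801 × 100 = 13.87 wt%.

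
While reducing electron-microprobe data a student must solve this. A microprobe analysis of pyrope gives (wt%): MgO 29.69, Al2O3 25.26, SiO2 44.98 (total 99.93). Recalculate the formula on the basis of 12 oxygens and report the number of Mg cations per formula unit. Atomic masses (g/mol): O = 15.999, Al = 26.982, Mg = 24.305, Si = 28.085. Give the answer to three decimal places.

29.69 wt% MgO ÷ 40.304 g/mol = 0.73665 mol, giving 0.73665 Mg and 0.73665 O.
25.26 wt% Al2O3 ÷ 101.961 g/mol = 0.24774 mol, giving 0.49548 Al and 0.74322 O.
44.98 wt% SiO2 ÷ 60.083 g/mol = 0.74863 mol, giving 0.74863 Si and 1.49726 O.
Oxygen sums to 2.97713; scaling by 12/2.97713 = 4.03073 puts the formula on 12 O.
Mg: 0.73665 × 4.03073 = 2.969 atoms per formula unit.

2.969 Mg apfu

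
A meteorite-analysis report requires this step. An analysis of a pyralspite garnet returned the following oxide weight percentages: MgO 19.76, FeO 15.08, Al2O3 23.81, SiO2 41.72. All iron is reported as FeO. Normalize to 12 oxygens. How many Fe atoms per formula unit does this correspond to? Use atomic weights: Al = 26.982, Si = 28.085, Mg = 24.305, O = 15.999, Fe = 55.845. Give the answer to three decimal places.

0.903 Fe apfu

19.76 wt% MgO ÷ 40.304 g/mol = 0.49027 mol, giving 0.49027 Mg and 0.49027 O.
15.08 wt% FeO ÷ 71.844 g/mol = 0.20990 mol, giving 0.20990 Fe and 0.20990 O.
23.81 wt% Al2O3 ÷ 101.961 g/mol = 0.23352 mol, giving 0.46704 Al and 0.70056 O.
41.72 wt% SiO2 ÷ 60.083 g/mol = 0.69437 mol, giving 0.69437 Si and 1.38874 O.
Oxygen sums to 2.78947; scaling by 12/2.78947 = 4.30189 puts the formula on 12 O.
Fe: 0.20990 × 4.30189 = 0.903 atoms per formula unit.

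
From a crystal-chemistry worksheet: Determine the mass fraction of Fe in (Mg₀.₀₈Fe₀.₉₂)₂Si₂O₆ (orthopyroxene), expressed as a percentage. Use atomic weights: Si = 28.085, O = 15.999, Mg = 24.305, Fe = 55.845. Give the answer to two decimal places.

Molar mass of (Mg₀.₀₈Fe₀.₉₂)₂Si₂O₆: 0.16*24.305 + 1.84*55.845 + 2*28.085 + 6*15.999 = 258.808 g/mol.
Mass of Fe per formula unit: 1.84 × 55.845 = 102.755 g.
Weight fraction Fe = 102.755 / 258.808 = 0.3970.

39.70 mass %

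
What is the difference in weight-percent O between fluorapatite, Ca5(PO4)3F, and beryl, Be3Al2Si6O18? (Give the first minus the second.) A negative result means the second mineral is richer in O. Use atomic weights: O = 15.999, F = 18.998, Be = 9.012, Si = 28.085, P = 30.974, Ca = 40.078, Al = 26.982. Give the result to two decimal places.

M(Ca5(PO4)3F) = 504.298 g/mol, so wt% O = 191.988/504.298 × 100 = 38.07%.
M(Be3Al2Si6O18) = 537.492 g/mol, so wt% O = 287.982/537.492 × 100 = 53.58%.
38.07 − 53.58 = -15.51 pp.

-15.51 percentage points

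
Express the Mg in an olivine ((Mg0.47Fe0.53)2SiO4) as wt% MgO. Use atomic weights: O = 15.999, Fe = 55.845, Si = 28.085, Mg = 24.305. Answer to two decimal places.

Molar mass of (Mg0.47Fe0.53)2SiO4 = 0.94*24.305 + 1.06*55.845 + 1*28.085 + 4*15.999 = 174.123 g/mol.
Each formula unit contains 0.94 Mg, equivalent to 0.94/1 = 0.9400 mol MgO.
M(MgO) = 1×24.305 + 1×15.999 = 40.304 g/mol.
Mass of MgO per formula unit = 0.9400 × 40.304 = 37.886 g.
MgO wt% = 37.886 / 174.123 × 100 = 21.76%.

21.76 wt%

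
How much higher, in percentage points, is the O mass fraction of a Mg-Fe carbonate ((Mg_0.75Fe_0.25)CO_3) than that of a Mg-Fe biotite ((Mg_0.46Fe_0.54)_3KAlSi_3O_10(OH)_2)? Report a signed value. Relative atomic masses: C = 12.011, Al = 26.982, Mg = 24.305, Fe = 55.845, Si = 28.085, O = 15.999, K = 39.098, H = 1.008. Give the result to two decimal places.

11.07 percentage points

O in (Mg_0.75Fe_0.25)CO_3: molar mass 92.198 g/mol; 3×15.999 = 47.997 g → 52.06 wt%.
O in (Mg_0.46Fe_0.54)_3KAlSi_3O_10(OH)_2: molar mass 468.349 g/mol; 12×15.999 = 191.988 g → 40.99 wt%.
Difference = 52.06 − 40.99 = 11.07 percentage points.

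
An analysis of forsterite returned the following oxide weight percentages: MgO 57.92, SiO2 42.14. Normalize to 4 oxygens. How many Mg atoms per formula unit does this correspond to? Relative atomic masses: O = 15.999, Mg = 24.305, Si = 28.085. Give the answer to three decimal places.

MgO (M=40.304): mol = 1.43708; Mg = 1.43708, O = 1.43708.
SiO2 (M=60.083): mol = 0.70136; Si = 0.70136, O = 1.40272.
ΣO = 2.83980; factor = 4/ΣO = 1.40855.
Mg apfu = 1.43708 × 1.40855 = 2.024.

2.024 Mg apfu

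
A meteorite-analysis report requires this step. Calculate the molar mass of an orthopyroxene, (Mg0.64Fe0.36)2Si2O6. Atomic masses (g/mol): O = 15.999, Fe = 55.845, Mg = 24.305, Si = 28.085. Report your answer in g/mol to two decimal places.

223.48 g/mol

The formula mass is the sum 1.28·24.305 + 0.72·55.845 + 2·28.085 + 6·15.999.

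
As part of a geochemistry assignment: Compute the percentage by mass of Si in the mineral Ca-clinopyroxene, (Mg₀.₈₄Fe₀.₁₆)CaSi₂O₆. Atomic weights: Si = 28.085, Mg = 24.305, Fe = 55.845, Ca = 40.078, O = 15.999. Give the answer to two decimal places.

25.35 wt%

M((Mg₀.₈₄Fe₀.₁₆)CaSi₂O₆) = 221.593 g/mol.
Si contributes 2 × 28.085 = 56.170 g per mole.
56.170/221.593 = 0.2535 → 25.35%.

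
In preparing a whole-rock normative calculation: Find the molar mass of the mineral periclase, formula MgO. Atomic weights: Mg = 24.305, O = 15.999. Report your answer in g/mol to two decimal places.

40.30 g/mol

M = 1(24.305) + 1(15.999)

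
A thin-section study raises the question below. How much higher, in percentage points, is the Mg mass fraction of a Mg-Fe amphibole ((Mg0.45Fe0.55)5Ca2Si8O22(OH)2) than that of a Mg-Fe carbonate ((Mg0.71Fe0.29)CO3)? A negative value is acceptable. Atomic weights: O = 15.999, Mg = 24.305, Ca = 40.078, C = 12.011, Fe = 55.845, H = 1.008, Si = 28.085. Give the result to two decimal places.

-12.38 percentage points

M((Mg0.45Fe0.55)5Ca2Si8O22(OH)2) = 899.088 g/mol, so wt% Mg = 54.686/899.088 × 100 = 6.08%.
M((Mg0.71Fe0.29)CO3) = 93.460 g/mol, so wt% Mg = 17.257/93.460 × 100 = 18.46%.
6.08 − 18.46 = -12.38 pp.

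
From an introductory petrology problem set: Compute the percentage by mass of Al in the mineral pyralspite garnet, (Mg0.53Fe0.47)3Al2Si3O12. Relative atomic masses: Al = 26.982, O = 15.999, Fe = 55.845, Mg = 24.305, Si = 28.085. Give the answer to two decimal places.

12.06 mass %

Formula mass = 1.59·24.305 + 1.41·55.845 + 2·26.982 + 3·28.085 + 12·15.999 = 447.593 g/mol, of which 53.964 g is Al.
So Al makes up 53.964/447.593 = 0.1206 of the mass, i.e. 12.06%.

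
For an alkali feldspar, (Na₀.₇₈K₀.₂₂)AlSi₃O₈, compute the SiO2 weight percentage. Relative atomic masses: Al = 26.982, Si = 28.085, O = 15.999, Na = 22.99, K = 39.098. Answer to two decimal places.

67.82 wt%

M((Na₀.₇₈K₀.₂₂)AlSi₃O₈) = 265.763 g/mol; M(SiO2) = 60.083 g/mol.
Moles SiO2 per formula unit = 3 Si ÷ 1 = 3.0000.
SiO2 fraction = (3.0000 × 60.083) / 265.763 = 180.249/265.763 = 0.6782.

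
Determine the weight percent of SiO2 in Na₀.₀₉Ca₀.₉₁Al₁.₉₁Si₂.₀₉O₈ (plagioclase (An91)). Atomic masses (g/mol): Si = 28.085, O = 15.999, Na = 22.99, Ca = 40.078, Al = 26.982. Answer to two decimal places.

45.37 wt%

M(Na₀.₀₉Ca₀.₉₁Al₁.₉₁Si₂.₀₉O₈) = 276.765 g/mol; M(SiO2) = 60.083 g/mol.
Moles SiO2 per formula unit = 2.09 Si ÷ 1 = 2.0900.
SiO2 fraction = (2.0900 × 60.083) / 276.765 = 125.573/276.765 = 0.4537.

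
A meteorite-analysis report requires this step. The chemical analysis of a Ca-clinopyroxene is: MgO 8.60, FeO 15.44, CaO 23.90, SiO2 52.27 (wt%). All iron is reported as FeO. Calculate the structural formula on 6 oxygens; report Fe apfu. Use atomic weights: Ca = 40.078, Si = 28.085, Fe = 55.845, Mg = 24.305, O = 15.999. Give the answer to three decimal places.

0.497 Fe apfu

8.60 wt% MgO ÷ 40.304 g/mol = 0.21338 mol, giving 0.21338 Mg and 0.21338 O.
15.44 wt% FeO ÷ 71.844 g/mol = 0.21491 mol, giving 0.21491 Fe and 0.21491 O.
23.90 wt% CaO ÷ 56.077 g/mol = 0.42620 mol, giving 0.42620 Ca and 0.42620 O.
52.27 wt% SiO2 ÷ 60.083 g/mol = 0.86996 mol, giving 0.86996 Si and 1.73992 O.
Oxygen sums to 2.59441; scaling by 6/2.59441 = 2.31266 puts the formula on 6 O.
Fe: 0.21491 × 2.31266 = 0.497 atoms per formula unit.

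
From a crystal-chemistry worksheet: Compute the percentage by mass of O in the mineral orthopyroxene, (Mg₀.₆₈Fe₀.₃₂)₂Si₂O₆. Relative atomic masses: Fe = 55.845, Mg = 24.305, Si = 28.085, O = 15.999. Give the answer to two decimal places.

43.44 weight percent

Molar mass of (Mg₀.₆₈Fe₀.₃₂)₂Si₂O₆: 1.36×24.305 + 0.64×55.845 + 2×28.085 + 6×15.999 = 220.960 g/mol.
Mass of O per formula unit: 6 × 15.999 = 95.994 g.
Weight fraction O = 95.994 / 220.960 = 0.4344.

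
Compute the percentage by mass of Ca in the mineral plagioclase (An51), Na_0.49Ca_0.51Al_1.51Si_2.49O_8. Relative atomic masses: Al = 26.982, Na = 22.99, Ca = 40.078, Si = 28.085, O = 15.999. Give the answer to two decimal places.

7.56 mass %

Molar mass of Na_0.49Ca_0.51Al_1.51Si_2.49O_8: 0.49·22.99 + 0.51·40.078 + 1.51·26.982 + 2.49·28.085 + 8·15.999 = 270.371 g/mol.
Mass of Ca per formula unit: 0.51 × 40.078 = 20.440 g.
Weight fraction Ca = 20.440 / 270.371 = 0.0756.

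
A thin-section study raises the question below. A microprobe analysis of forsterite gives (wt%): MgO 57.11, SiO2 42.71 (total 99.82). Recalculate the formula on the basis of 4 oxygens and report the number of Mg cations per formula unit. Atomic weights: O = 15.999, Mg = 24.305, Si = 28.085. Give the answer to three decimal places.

1.997 Mg apfu

MgO: 57.11/40.304 = 1.41698 mol → 1.41698 mol Mg, 1.41698 mol O.
SiO2: 42.71/60.083 = 0.71085 mol → 0.71085 mol Si, 1.42170 mol O.
Total oxygen = 2.83868 mol. Normalization factor = 4/2.83868 = 1.40911.
Mg per 4 O = 1.41698 × 1.40911 = 1.997.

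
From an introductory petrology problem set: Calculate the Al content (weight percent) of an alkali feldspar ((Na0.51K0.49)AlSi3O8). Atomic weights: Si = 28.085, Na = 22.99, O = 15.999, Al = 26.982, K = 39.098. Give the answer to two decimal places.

Formula mass = 0.51×22.99 + 0.49×39.098 + 1×26.982 + 3×28.085 + 8×15.999 = 270.112 g/mol, of which 26.982 g is Al.
So Al makes up 26.982/270.112 = 0.0999 of the mass, i.e. 9.99%.

9.99 weight percent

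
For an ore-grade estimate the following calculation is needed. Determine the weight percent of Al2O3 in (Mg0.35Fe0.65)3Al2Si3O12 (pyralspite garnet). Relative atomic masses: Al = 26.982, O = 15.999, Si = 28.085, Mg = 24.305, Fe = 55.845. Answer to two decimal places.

21.94 wt%

M((Mg0.35Fe0.65)3Al2Si3O12) = 464.625 g/mol; M(Al2O3) = 101.961 g/mol.
Moles Al2O3 per formula unit = 2 Al ÷ 2 = 1.0000.
Al2O3 fraction = (1.0000 × 101.961) / 464.625 = 101.961/464.625 = 0.2194.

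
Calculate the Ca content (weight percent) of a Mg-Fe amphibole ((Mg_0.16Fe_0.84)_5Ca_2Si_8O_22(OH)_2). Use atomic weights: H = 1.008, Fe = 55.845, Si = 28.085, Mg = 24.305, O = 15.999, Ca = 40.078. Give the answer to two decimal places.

Molar mass of (Mg_0.16Fe_0.84)_5Ca_2Si_8O_22(OH)_2: 0.80·24.305 + 4.20·55.845 + 2·40.078 + 8·28.085 + 24·15.999 + 2·1.008 = 944.821 g/mol.
Mass of Ca per formula unit: 2 × 40.078 = 80.156 g.
Weight fraction Ca = 80.156 / 944.821 = 0.0848.

8.48 weight percent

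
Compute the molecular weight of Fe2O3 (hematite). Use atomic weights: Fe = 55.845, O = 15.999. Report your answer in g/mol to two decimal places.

The formula mass is the sum 2·55.845 + 3·15.999.

159.69 g/mol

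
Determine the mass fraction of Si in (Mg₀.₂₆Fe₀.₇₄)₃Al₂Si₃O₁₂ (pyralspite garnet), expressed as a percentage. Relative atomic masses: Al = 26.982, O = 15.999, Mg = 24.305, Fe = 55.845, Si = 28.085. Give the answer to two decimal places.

17.81 weight percent

Formula mass = 0.78*24.305 + 2.22*55.845 + 2*26.982 + 3*28.085 + 12*15.999 = 473.141 g/mol, of which 84.255 g is Si.
So Si makes up 84.255/473.141 = 0.1781 of the mass, i.e. 17.81%.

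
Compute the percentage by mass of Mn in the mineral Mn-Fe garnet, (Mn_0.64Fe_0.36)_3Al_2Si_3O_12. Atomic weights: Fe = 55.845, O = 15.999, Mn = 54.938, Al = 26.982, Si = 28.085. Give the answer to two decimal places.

21.27 weight percent

Formula mass = 1.92*54.938 + 1.08*55.845 + 2*26.982 + 3*28.085 + 12*15.999 = 496.001 g/mol, of which 105.481 g is Mn.
So Mn makes up 105.481/496.001 = 0.2127 of the mass, i.e. 21.27%.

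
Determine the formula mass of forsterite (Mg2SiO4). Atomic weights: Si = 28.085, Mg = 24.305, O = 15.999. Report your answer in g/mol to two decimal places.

The formula mass is the sum 2·24.305 + 1·28.085 + 4·15.999.

140.69 g/mol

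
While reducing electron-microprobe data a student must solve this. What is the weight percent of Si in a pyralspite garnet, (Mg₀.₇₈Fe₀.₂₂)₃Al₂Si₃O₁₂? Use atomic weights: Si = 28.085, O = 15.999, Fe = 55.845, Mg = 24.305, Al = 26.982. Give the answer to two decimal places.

19.87 weight percent

Molar mass of (Mg₀.₇₈Fe₀.₂₂)₃Al₂Si₃O₁₂: 2.34*24.305 + 0.66*55.845 + 2*26.982 + 3*28.085 + 12*15.999 = 423.938 g/mol.
Mass of Si per formula unit: 3 × 28.085 = 84.255 g.
Weight fraction Si = 84.255 / 423.938 = 0.1987.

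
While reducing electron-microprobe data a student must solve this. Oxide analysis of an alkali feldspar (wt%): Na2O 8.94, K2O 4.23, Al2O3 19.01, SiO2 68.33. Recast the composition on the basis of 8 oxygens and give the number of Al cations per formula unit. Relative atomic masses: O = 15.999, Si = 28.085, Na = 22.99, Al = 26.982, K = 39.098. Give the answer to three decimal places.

Na2O: 8.94/61.979 = 0.14424 mol → 0.28848 mol Na, 0.14424 mol O.
K2O: 4.23/94.195 = 0.04491 mol → 0.08982 mol K, 0.04491 mol O.
Al2O3: 19.01/101.961 = 0.18644 mol → 0.37288 mol Al, 0.55932 mol O.
SiO2: 68.33/60.083 = 1.13726 mol → 1.13726 mol Si, 2.27452 mol O.
Total oxygen = 3.02299 mol. Normalization factor = 8/3.02299 = 2.64639.
Al per 8 O = 0.37288 × 2.64639 = 0.987.

0.987 Al apfu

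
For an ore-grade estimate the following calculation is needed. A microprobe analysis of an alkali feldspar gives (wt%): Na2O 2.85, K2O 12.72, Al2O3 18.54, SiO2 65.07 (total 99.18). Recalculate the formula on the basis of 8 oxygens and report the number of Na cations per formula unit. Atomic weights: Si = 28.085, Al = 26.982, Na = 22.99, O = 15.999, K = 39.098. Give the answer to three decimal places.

2.85 wt% Na2O ÷ 61.979 g/mol = 0.04598 mol, giving 0.09196 Na and 0.04598 O.
12.72 wt% K2O ÷ 94.195 g/mol = 0.13504 mol, giving 0.27008 K and 0.13504 O.
18.54 wt% Al2O3 ÷ 101.961 g/mol = 0.18183 mol, giving 0.36366 Al and 0.54549 O.
65.07 wt% SiO2 ÷ 60.083 g/mol = 1.08300 mol, giving 1.08300 Si and 2.16600 O.
Oxygen sums to 2.89251; scaling by 8/2.89251 = 2.76576 puts the formula on 8 O.
Na: 0.09196 × 2.76576 = 0.254 atoms per formula unit.

0.254 Na apfu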